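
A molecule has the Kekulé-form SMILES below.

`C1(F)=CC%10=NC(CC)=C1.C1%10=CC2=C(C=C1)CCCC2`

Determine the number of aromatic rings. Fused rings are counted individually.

2

The SMILES encodes a six-membered ring of five carbons and one nitrogen with three alternating double bonds; a six-membered carbon ring with three alternating C=C double bonds, fused to a saturated six-membered carbon ring.
The 6-membered ring with one nitrogen is planar and fully conjugated; 3 ring double bonds give 6 π electrons. That satisfies 4n+2 with n=1, so it is aromatic (pyridine).
The 6-membered ring has a continuous p-orbital overlap around the ring; 3 ring double bonds give 6 π electrons. 6 = 4(1)+2, so it is aromatic (benzene ring).
The second 6-membered ring has four sp³ carbons, so it is not fully conjugated — not aromatic (cyclohexane ring).
2 of the 3 rings are aromatic. Total: 2.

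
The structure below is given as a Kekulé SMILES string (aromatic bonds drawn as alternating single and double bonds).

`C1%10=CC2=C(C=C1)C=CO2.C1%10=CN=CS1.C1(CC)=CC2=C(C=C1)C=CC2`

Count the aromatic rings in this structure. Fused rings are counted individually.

The SMILES encodes a six-membered carbon ring with three alternating C=C double bonds, fused to a five-membered ring containing one oxygen and two C=C double bonds; a five-membered ring with a sulfur at position 1 and a nitrogen at position 3 (in a C=N bond), with two double bonds; a six-membered carbon ring with three alternating C=C double bonds, fused to a five-membered carbon ring containing one C=C double bond and one sp³ carbon.
The fused 6/5-membered bicyclic (with one oxygen) is a single π system with 9 sp² atoms and 10 π electrons from ring double bonds plus a heteroatom lone pair. 10 = 4(2)+2, so the system is aromatic and both rings count as aromatic (benzofuran).
The 5-membered ring with one sulfur and one =N– is fully conjugated (every ring atom contributes a p orbital); 2 ring double bonds (4 π electrons) plus a heteroatom lone pair (2) give 6 π electrons. That satisfies 4n+2 with n=1, so it is aromatic (thiazole).
The 6-membered ring is fully conjugated (every ring atom contributes a p orbital); 3 ring double bonds give 6 π electrons. That satisfies 4n+2 with n=1, so it is aromatic (benzene ring).
The 5-membered ring has one sp³ carbon, so it is not fully conjugated — not aromatic (cyclopentene ring).
4 of the 5 rings are aromatic. Total: 4.

4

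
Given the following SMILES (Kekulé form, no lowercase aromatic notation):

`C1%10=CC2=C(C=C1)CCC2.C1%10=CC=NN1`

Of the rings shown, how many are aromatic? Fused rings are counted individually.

2

The SMILES encodes a six-membered carbon ring with three alternating C=C double bonds, fused to a saturated five-membered carbon ring; a five-membered ring with two adjacent nitrogens (one bearing H, one in a double bond) and two double bonds.
The 6-membered ring is fully conjugated (every ring atom contributes a p orbital); 3 ring double bonds give 6 π electrons. That satisfies 4n+2 with n=1, so it is aromatic (benzene ring).
The 5-membered ring has three sp³ carbons, so it is not fully conjugated — not aromatic (cyclopentane ring).
The 5-membered ring with two adjacent nitrogens (one N–H, one =N–) is planar and fully conjugated; 2 ring double bonds (4 π electrons) plus a heteroatom lone pair (2) give 6 π electrons. That satisfies 4n+2 with n=1, so it is aromatic (pyrazole).
2 of the 3 rings are aromatic. Total: 2.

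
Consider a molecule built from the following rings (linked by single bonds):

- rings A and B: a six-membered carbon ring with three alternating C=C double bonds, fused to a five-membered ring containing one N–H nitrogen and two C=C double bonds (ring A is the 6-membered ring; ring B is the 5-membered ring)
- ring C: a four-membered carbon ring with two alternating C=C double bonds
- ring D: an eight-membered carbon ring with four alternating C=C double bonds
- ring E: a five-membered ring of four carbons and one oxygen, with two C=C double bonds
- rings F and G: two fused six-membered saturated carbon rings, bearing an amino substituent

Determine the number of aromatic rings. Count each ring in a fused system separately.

3

Rings A and B form a fused bicyclic system (with one N–H) with 9 sp² atoms and 10 π electrons from ring double bonds plus a heteroatom lone pair. 10 = 4(2)+2, so the system is aromatic and both rings count as aromatic (indole).
Ring C has only sp² ring atoms; a planar conformation would have a fully conjugated π system of 4 electrons. But 4 = 4(1), which is 4n not 4n+2, so ring C is not aromatic (cyclobutadiene) — cyclobutadiene is antiaromatic and distorts to a rectangle.
Ring D has only sp² ring atoms; a planar conformation would have a fully conjugated π system of 8 electrons. But 8 = 4(2), which is 4n not 4n+2, so ring D is not aromatic (cyclooctatetraene) — cyclooctatetraene distorts into a non-planar tub to avoid antiaromaticity.
Ring E has a continuous p-orbital overlap around the ring; 2 ring double bonds (4 π electrons) plus a heteroatom lone pair (2) give 6 π electrons. That satisfies 4n+2 with n=1, so ring E is aromatic (furan).
Ring F has only sp³ atoms, so it is not fully conjugated — not aromatic (cyclohexane ring).
Ring G has only sp³ atoms, so it is not fully conjugated — not aromatic (cyclohexane ring).
Aromatic: A, B, E. Total: 3.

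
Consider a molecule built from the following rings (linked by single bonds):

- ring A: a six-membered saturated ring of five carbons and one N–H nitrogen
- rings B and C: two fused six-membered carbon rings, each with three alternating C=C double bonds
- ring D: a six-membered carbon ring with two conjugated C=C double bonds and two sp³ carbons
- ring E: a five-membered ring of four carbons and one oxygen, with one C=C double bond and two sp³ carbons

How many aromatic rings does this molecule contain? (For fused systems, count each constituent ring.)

2

Ring A has only sp³ atoms, so it is not fully conjugated — not aromatic (piperidine).
Rings B and C form a fused bicyclic system with 10 sp² atoms and 10 π electrons from ring double bonds. 10 = 4(2)+2, so the system is aromatic and both rings count as aromatic (naphthalene).
Ring D has two sp³ carbons, so it is not fully conjugated — not aromatic (1,3-cyclohexadiene).
Ring E has two sp³ carbons, so it is not fully conjugated — not aromatic (2,3-dihydrofuran).
Aromatic: B, C. Total: 2.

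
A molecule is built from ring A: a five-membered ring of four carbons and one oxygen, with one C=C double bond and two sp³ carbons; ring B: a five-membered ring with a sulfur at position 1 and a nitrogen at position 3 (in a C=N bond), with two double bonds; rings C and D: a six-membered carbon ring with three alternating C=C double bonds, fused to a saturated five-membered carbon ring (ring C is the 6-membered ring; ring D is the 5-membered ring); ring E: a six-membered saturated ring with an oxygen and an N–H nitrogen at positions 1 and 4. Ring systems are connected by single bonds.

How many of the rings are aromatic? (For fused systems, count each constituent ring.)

Ring A has two sp³ carbons, so it is not fully conjugated — not aromatic (2,3-dihydrofuran).
Ring B is planar and fully conjugated; 2 ring double bonds (4 π electrons) plus a heteroatom lone pair (2) give 6 π electrons. Since 6 = 4n+2 (n=1), ring B is aromatic (thiazole).
Ring C is planar and fully conjugated; 3 ring double bonds give 6 π electrons. That satisfies 4n+2 with n=1, so ring C is aromatic (benzene ring).
Ring D has three sp³ carbons, so it is not fully conjugated — not aromatic (cyclopentane ring).
Ring E has only sp³ atoms, so it is not fully conjugated — not aromatic (morpholine).
Aromatic: B, C. Total: 2.

2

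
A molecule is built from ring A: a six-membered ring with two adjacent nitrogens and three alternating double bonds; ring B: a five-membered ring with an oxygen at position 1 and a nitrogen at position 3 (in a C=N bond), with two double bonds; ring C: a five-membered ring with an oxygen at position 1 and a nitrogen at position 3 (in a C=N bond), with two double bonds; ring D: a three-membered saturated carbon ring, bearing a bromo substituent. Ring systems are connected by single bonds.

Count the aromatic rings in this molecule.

Ring A is planar and fully conjugated; 3 ring double bonds give 6 π electrons. That satisfies 4n+2 with n=1, so ring A is aromatic (pyridazine).
Ring B is fully conjugated (every ring atom contributes a p orbital); 2 ring double bonds (4 π electrons) plus a heteroatom lone pair (2) give 6 π electrons. That satisfies 4n+2 with n=1, so ring B is aromatic (oxazole).
Ring C is fully conjugated (every ring atom contributes a p orbital); 2 ring double bonds (4 π electrons) plus a heteroatom lone pair (2) give 6 π electrons. 6 = 4(1)+2, so ring C is aromatic (oxazole).
Ring D has only sp³ atoms, so it is not fully conjugated — not aromatic (cyclopropane).
Aromatic: A, B, C. Total: 3.

3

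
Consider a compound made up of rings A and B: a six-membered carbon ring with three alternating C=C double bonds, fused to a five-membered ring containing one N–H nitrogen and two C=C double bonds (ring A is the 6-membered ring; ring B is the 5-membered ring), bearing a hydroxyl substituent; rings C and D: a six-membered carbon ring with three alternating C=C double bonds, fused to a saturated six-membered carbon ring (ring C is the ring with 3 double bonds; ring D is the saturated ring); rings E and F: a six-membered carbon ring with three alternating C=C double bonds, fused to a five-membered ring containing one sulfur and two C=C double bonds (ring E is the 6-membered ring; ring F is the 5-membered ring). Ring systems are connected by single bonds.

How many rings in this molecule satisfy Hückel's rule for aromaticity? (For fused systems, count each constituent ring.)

5

Rings A and B form a fused bicyclic system (with one N–H) with 9 sp² atoms and 10 π electrons from ring double bonds plus a heteroatom lone pair. 10 = 4(2)+2, so the system is aromatic and both rings count as aromatic (indole).
Ring C has a continuous p-orbital overlap around the ring; 3 ring double bonds give 6 π electrons. 6 = 4(1)+2, so ring C is aromatic (benzene ring).
Ring D has four sp³ carbons, so it is not fully conjugated — not aromatic (cyclohexane ring).
Rings E and F form a fused bicyclic system (with one sulfur) with 9 sp² atoms and 10 π electrons from ring double bonds plus a heteroatom lone pair. 10 = 4(2)+2, so the system is aromatic and both rings count as aromatic (benzothiophene).
Aromatic: A, B, C, E, F. Total: 5.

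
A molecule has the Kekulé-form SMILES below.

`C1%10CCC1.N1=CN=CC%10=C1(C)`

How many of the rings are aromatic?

1

The SMILES encodes a four-membered saturated carbon ring; a six-membered ring with nitrogens at positions 1 and 3 and three alternating double bonds.
The 4-membered ring has only sp³ atoms, so it is not fully conjugated — not aromatic (cyclobutane).
The 6-membered ring with two nitrogens (1,3) is fully conjugated (every ring atom contributes a p orbital); 3 ring double bonds give 6 π electrons. Since 6 = 4n+2 (n=1), it is aromatic (pyrimidine).
1 of the 2 rings is aromatic. Total: 1.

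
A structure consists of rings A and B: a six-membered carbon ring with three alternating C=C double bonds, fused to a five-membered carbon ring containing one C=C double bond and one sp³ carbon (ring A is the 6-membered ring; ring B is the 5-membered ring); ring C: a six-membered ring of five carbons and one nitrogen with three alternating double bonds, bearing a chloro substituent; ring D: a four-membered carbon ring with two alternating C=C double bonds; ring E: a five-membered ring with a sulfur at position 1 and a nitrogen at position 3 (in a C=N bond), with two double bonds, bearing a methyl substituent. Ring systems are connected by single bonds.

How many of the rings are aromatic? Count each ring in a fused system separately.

3

Ring A is fully conjugated (every ring atom contributes a p orbital); 3 ring double bonds give 6 π electrons. 6 = 4(1)+2, so ring A is aromatic (benzene ring).
Ring B has one sp³ carbon, so it is not fully conjugated — not aromatic (cyclopentene ring).
Ring C is planar and fully conjugated; 3 ring double bonds give 6 π electrons. Since 6 = 4n+2 (n=1), ring C is aromatic (pyridine).
Ring D has only sp² ring atoms; a planar conformation would have a fully conjugated π system of 4 electrons. But 4 = 4(1), which is 4n not 4n+2, so ring D is not aromatic (cyclobutadiene) — cyclobutadiene is antiaromatic and distorts to a rectangle.
Ring E has a continuous p-orbital overlap around the ring; 2 ring double bonds (4 π electrons) plus a heteroatom lone pair (2) give 6 π electrons. 6 = 4(1)+2, so ring E is aromatic (thiazole).
Aromatic: A, C, E. Total: 3.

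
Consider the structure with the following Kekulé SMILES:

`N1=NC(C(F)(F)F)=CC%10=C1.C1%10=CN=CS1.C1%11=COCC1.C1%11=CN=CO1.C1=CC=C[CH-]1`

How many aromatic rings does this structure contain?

4

The SMILES encodes a six-membered ring with two adjacent nitrogens and three alternating double bonds; a five-membered ring with a sulfur at position 1 and a nitrogen at position 3 (in a C=N bond), with two double bonds; a five-membered ring of four carbons and one oxygen, with one C=C double bond and two sp³ carbons; a five-membered ring with an oxygen at position 1 and a nitrogen at position 3 (in a C=N bond), with two double bonds; a five-membered all-carbon ring bearing a negative charge on one carbon, with two C=C double bonds.
The 6-membered ring with two nitrogens (1,2) is fully conjugated (every ring atom contributes a p orbital); 3 ring double bonds give 6 π electrons. 6 = 4(1)+2, so it is aromatic (pyridazine).
The 5-membered ring with one sulfur and one =N– is planar and fully conjugated; 2 ring double bonds (4 π electrons) plus a heteroatom lone pair (2) give 6 π electrons. Since 6 = 4n+2 (n=1), it is aromatic (thiazole).
The 5-membered ring with one oxygen has two sp³ carbons, so it is not fully conjugated — not aromatic (2,3-dihydrofuran).
The 5-membered ring with one oxygen and one =N– is planar and fully conjugated; 2 ring double bonds (4 π electrons) plus a heteroatom lone pair (2) give 6 π electrons. Since 6 = 4n+2 (n=1), it is aromatic (oxazole).
The 5-membered ring has a continuous p-orbital overlap around the ring; 2 ring double bonds (4 π electrons) plus the carbanion lone pair (2) give 6 π electrons. Since 6 = 4n+2 (n=1), it is aromatic (cyclopentadienyl anion).
4 of the 5 rings are aromatic. Total: 4.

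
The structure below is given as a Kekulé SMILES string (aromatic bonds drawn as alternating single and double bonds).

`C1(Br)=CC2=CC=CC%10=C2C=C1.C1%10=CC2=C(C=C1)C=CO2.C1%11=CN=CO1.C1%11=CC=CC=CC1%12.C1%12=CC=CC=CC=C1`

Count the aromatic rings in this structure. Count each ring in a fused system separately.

5

The SMILES encodes two fused six-membered carbon rings, each with three alternating C=C double bonds; a six-membered carbon ring with three alternating C=C double bonds, fused to a five-membered ring containing one oxygen and two C=C double bonds; a five-membered ring with an oxygen at position 1 and a nitrogen at position 3 (in a C=N bond), with two double bonds; a seven-membered carbon ring with three C=C double bonds and one sp³ carbon; an eight-membered carbon ring with four alternating C=C double bonds.
The fused 6/6-membered bicyclic is a single π system with 10 sp² atoms and 10 π electrons from ring double bonds. 10 = 4(2)+2, so the system is aromatic and both rings count as aromatic (naphthalene).
The fused 6/5-membered bicyclic (with one oxygen) is a single π system with 9 sp² atoms and 10 π electrons from ring double bonds plus a heteroatom lone pair. 10 = 4(2)+2, so the system is aromatic and both rings count as aromatic (benzofuran).
The 5-membered ring with one oxygen and one =N– is planar and fully conjugated; 2 ring double bonds (4 π electrons) plus a heteroatom lone pair (2) give 6 π electrons. 6 = 4(1)+2, so it is aromatic (oxazole).
The 7-membered ring has one sp³ carbon, so it is not fully conjugated — not aromatic (cycloheptatriene).
The 8-membered ring has only sp² ring atoms; a planar conformation would have a fully conjugated π system of 8 electrons. But 8 = 4(2), which is 4n not 4n+2, so it is not aromatic (cyclooctatetraene) — cyclooctatetraene distorts into a non-planar tub to avoid antiaromaticity.
5 of the 7 rings are aromatic. Total: 5.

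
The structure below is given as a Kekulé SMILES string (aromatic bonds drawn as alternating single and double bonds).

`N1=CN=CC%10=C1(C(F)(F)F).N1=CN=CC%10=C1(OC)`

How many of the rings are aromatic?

The SMILES encodes a six-membered ring with nitrogens at positions 1 and 3 and three alternating double bonds; a six-membered ring with nitrogens at positions 1 and 3 and three alternating double bonds.
The 6-membered ring with two nitrogens (1,3) is fully conjugated (every ring atom contributes a p orbital); 3 ring double bonds give 6 π electrons. Since 6 = 4n+2 (n=1), it is aromatic (pyrimidine).
The second 6-membered ring with two nitrogens (1,3) is planar and fully conjugated; 3 ring double bonds give 6 π electrons. 6 = 4(1)+2, so it is aromatic (pyrimidine).
2 of the 2 rings are aromatic. Total: 2.

2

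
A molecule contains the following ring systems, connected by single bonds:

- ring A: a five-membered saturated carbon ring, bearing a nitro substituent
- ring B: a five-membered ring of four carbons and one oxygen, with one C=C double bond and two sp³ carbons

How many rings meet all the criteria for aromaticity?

0

Ring A has only sp³ atoms, so it is not fully conjugated — not aromatic (cyclopentane).
Ring B has two sp³ carbons, so it is not fully conjugated — not aromatic (2,3-dihydrofuran).
No ring is aromatic. Total: 0.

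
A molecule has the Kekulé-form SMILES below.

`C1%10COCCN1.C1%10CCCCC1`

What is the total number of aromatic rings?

The SMILES encodes a six-membered saturated ring with an oxygen and an N–H nitrogen at positions 1 and 4; a six-membered saturated carbon ring.
The 6-membered ring with one oxygen and one N–H (1,4) has only sp³ atoms, so it is not fully conjugated — not aromatic (morpholine).
The 6-membered ring has only sp³ atoms, so it is not fully conjugated — not aromatic (cyclohexane).
None of the rings are aromatic. Total: 0.

0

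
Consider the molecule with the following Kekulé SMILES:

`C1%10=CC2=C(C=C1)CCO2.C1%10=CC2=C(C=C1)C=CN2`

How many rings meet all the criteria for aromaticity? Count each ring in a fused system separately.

3

The SMILES encodes a six-membered carbon ring with three alternating C=C double bonds, fused to a five-membered ring containing one oxygen and two sp³ carbons; a six-membered carbon ring with three alternating C=C double bonds, fused to a five-membered ring containing one N–H nitrogen and two C=C double bonds.
The 6-membered ring is fully conjugated (every ring atom contributes a p orbital); 3 ring double bonds give 6 π electrons. That satisfies 4n+2 with n=1, so it is aromatic (benzene ring).
The 5-membered ring with one oxygen has two sp³ carbons, so it is not fully conjugated — not aromatic (oxolane ring).
The fused 6/5-membered bicyclic (with one N–H) is a single π system with 9 sp² atoms and 10 π electrons from ring double bonds plus a heteroatom lone pair. 10 = 4(2)+2, so the system is aromatic and both rings count as aromatic (indole).
3 of the 4 rings are aromatic. Total: 3.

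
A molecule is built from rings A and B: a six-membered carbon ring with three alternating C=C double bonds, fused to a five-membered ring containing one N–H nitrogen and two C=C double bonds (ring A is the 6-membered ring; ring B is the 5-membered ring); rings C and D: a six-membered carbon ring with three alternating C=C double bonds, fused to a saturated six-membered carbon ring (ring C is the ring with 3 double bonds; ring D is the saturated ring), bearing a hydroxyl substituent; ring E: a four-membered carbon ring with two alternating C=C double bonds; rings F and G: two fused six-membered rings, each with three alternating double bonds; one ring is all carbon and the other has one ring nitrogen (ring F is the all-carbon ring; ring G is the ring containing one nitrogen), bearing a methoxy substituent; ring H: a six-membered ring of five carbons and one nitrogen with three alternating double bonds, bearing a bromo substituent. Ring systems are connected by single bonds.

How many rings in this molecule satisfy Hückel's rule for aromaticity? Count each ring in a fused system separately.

6

Rings A and B form a fused bicyclic system (with one N–H) with 9 sp² atoms and 10 π electrons from ring double bonds plus a heteroatom lone pair. 10 = 4(2)+2, so the system is aromatic and both rings count as aromatic (indole).
Ring C is fully conjugated (every ring atom contributes a p orbital); 3 ring double bonds give 6 π electrons. Since 6 = 4n+2 (n=1), ring C is aromatic (benzene ring).
Ring D has four sp³ carbons, so it is not fully conjugated — not aromatic (cyclohexane ring).
Ring E has only sp² ring atoms; a planar conformation would have a fully conjugated π system of 4 electrons. But 4 = 4(1), which is 4n not 4n+2, so ring E is not aromatic (cyclobutadiene) — cyclobutadiene is antiaromatic and distorts to a rectangle.
Rings F and G form a fused bicyclic system (with one nitrogen) with 10 sp² atoms and 10 π electrons from ring double bonds. 10 = 4(2)+2, so the system is aromatic and both rings count as aromatic (quinoline).
Ring H has a continuous p-orbital overlap around the ring; 3 ring double bonds give 6 π electrons. Since 6 = 4n+2 (n=1), ring H is aromatic (pyridine).
Aromatic: A, B, C, F, G, H. Total: 6.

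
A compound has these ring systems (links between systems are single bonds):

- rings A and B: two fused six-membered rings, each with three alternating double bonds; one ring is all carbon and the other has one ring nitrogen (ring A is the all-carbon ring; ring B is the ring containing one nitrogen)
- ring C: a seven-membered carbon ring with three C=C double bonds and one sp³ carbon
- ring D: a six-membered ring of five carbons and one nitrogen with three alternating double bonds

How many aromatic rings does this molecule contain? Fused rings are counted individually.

Rings A and B form a fused bicyclic system (with one nitrogen) with 10 sp² atoms and 10 π electrons from ring double bonds. 10 = 4(2)+2, so the system is aromatic and both rings count as aromatic (quinoline).
Ring C has one sp³ carbon, so it is not fully conjugated — not aromatic (cycloheptatriene).
Ring D has a continuous p-orbital overlap around the ring; 3 ring double bonds give 6 π electrons. Since 6 = 4n+2 (n=1), ring D is aromatic (pyridine).
Aromatic: A, B, D. Total: 3.

3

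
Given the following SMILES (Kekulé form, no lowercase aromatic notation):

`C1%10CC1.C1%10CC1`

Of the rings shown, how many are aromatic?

The SMILES encodes a three-membered saturated carbon ring; a three-membered saturated carbon ring.
The 3-membered ring has only sp³ atoms, so it is not fully conjugated — not aromatic (cyclopropane).
The second 3-membered ring has only sp³ atoms, so it is not fully conjugated — not aromatic (cyclopropane).
None of the rings are aromatic. Total: 0.

0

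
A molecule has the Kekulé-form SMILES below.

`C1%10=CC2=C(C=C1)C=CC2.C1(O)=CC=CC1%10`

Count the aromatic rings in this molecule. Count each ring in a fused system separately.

The SMILES encodes a six-membered carbon ring with three alternating C=C double bonds, fused to a five-membered carbon ring containing one C=C double bond and one sp³ carbon; a five-membered carbon ring with two conjugated C=C double bonds and one sp³ carbon.
The 6-membered ring is planar and fully conjugated; 3 ring double bonds give 6 π electrons. That satisfies 4n+2 with n=1, so it is aromatic (benzene ring).
The 5-membered ring has one sp³ carbon, so it is not fully conjugated — not aromatic (cyclopentene ring).
The second 5-membered ring has one sp³ carbon, so it is not fully conjugated — not aromatic (cyclopentadiene).
1 of the 3 rings is aromatic. Total: 1.

1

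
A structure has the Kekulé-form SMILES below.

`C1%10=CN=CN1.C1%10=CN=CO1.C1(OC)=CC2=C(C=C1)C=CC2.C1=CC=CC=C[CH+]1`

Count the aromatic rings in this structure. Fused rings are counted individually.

The SMILES encodes a five-membered ring with nitrogens at positions 1 and 3 (one bearing H, one in a C=N bond) and two double bonds; a five-membered ring with an oxygen at position 1 and a nitrogen at position 3 (in a C=N bond), with two double bonds; a six-membered carbon ring with three alternating C=C double bonds, fused to a five-membered carbon ring containing one C=C double bond and one sp³ carbon; a seven-membered all-carbon ring bearing a positive charge on one carbon, with three C=C double bonds.
The 5-membered ring with two nitrogens (one N–H, one =N–) is planar and fully conjugated; 2 ring double bonds (4 π electrons) plus a heteroatom lone pair (2) give 6 π electrons. Since 6 = 4n+2 (n=1), it is aromatic (imidazole).
The 5-membered ring with one oxygen and one =N– is fully conjugated (every ring atom contributes a p orbital); 2 ring double bonds (4 π electrons) plus a heteroatom lone pair (2) give 6 π electrons. Since 6 = 4n+2 (n=1), it is aromatic (oxazole).
The 6-membered ring has a continuous p-orbital overlap around the ring; 3 ring double bonds give 6 π electrons. That satisfies 4n+2 with n=1, so it is aromatic (benzene ring).
The 5-membered ring has one sp³ carbon, so it is not fully conjugated — not aromatic (cyclopentene ring).
The 7-membered ring is fully conjugated (every ring atom contributes a p orbital); 3 ring double bonds (6 π electrons) plus the carbocation's empty p orbital (0, but keeps the ring conjugated) give 6 π electrons. That satisfies 4n+2 with n=1, so it is aromatic (tropylium cation).
4 of the 5 rings are aromatic. Total: 4.

4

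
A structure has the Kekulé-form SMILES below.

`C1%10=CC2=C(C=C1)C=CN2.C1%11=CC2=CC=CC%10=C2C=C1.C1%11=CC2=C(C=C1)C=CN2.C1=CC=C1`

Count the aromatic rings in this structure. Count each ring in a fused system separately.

6

The SMILES encodes a six-membered carbon ring with three alternating C=C double bonds, fused to a five-membered ring containing one N–H nitrogen and two C=C double bonds; two fused six-membered carbon rings, each with three alternating C=C double bonds; a six-membered carbon ring with three alternating C=C double bonds, fused to a five-membered ring containing one N–H nitrogen and two C=C double bonds; a four-membered carbon ring with two alternating C=C double bonds.
The fused 6/5-membered bicyclic (with one N–H) is a single π system with 9 sp² atoms and 10 π electrons from ring double bonds plus a heteroatom lone pair. 10 = 4(2)+2, so the system is aromatic and both rings count as aromatic (indole).
The fused 6/6-membered bicyclic is a single π system with 10 sp² atoms and 10 π electrons from ring double bonds. 10 = 4(2)+2, so the system is aromatic and both rings count as aromatic (naphthalene).
The fused 6/5-membered bicyclic (with one N–H) is a single π system with 9 sp² atoms and 10 π electrons from ring double bonds plus a heteroatom lone pair. 10 = 4(2)+2, so the system is aromatic and both rings count as aromatic (indole).
The 4-membered ring has only sp² ring atoms; a planar conformation would have a fully conjugated π system of 4 electrons. But 4 = 4(1), which is 4n not 4n+2, so it is not aromatic (cyclobutadiene) — cyclobutadiene is antiaromatic and distorts to a rectangle.
6 of the 7 rings are aromatic. Total: 6.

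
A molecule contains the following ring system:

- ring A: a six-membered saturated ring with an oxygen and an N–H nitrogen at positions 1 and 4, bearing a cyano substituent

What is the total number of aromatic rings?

0

Ring A has only sp³ atoms, so it is not fully conjugated — not aromatic (morpholine).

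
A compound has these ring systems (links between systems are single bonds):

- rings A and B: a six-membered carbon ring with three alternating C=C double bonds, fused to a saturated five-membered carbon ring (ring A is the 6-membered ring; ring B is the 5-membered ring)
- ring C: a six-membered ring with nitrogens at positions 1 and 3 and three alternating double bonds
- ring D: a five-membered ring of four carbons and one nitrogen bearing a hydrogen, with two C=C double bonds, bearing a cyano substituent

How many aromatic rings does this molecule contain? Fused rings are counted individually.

Ring A is fully conjugated (every ring atom contributes a p orbital); 3 ring double bonds give 6 π electrons. 6 = 4(1)+2, so ring A is aromatic (benzene ring).
Ring B has three sp³ carbons, so it is not fully conjugated — not aromatic (cyclopentane ring).
Ring C has a continuous p-orbital overlap around the ring; 3 ring double bonds give 6 π electrons. That satisfies 4n+2 with n=1, so ring C is aromatic (pyrimidine).
Ring D is planar and fully conjugated; 2 ring double bonds (4 π electrons) plus a heteroatom lone pair (2) give 6 π electrons. 6 = 4(1)+2, so ring D is aromatic (pyrrole).
Aromatic: A, C, D. Total: 3.

3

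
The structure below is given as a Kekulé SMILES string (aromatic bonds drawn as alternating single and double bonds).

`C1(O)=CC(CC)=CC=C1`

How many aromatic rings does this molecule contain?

The SMILES encodes a six-membered carbon ring with three alternating C=C double bonds.
The 6-membered ring is fully conjugated (every ring atom contributes a p orbital); 3 ring double bonds give 6 π electrons. 6 = 4(1)+2, so it is aromatic (benzene).

1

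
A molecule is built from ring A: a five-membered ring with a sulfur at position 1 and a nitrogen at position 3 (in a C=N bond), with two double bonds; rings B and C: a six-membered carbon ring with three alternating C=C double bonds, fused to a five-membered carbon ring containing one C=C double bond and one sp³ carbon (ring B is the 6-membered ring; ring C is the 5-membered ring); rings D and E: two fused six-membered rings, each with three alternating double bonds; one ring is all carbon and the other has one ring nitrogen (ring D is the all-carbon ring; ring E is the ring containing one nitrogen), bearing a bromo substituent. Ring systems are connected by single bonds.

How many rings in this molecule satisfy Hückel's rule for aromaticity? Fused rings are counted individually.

Ring A has a continuous p-orbital overlap around the ring; 2 ring double bonds (4 π electrons) plus a heteroatom lone pair (2) give 6 π electrons. That satisfies 4n+2 with n=1, so ring A is aromatic (thiazole).
Ring B is planar and fully conjugated; 3 ring double bonds give 6 π electrons. 6 = 4(1)+2, so ring B is aromatic (benzene ring).
Ring C has one sp³ carbon, so it is not fully conjugated — not aromatic (cyclopentene ring).
Rings D and E form a fused bicyclic system (with one nitrogen) with 10 sp² atoms and 10 π electrons from ring double bonds. 10 = 4(2)+2, so the system is aromatic and both rings count as aromatic (quinoline).
Aromatic: A, B, D, E. Total: 4.

4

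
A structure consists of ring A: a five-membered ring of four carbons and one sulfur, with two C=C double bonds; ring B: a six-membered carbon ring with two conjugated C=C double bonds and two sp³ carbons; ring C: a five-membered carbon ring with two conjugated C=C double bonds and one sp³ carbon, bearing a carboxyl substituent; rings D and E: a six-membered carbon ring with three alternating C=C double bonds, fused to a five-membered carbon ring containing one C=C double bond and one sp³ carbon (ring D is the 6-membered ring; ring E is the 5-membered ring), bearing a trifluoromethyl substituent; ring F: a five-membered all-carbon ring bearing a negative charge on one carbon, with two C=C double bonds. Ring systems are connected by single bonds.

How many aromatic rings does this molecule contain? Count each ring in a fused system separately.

Ring A is fully conjugated (every ring atom contributes a p orbital); 2 ring double bonds (4 π electrons) plus a heteroatom lone pair (2) give 6 π electrons. 6 = 4(1)+2, so ring A is aromatic (thiophene).
Ring B has two sp³ carbons, so it is not fully conjugated — not aromatic (1,3-cyclohexadiene).
Ring C has one sp³ carbon, so it is not fully conjugated — not aromatic (cyclopentadiene).
Ring D has a continuous p-orbital overlap around the ring; 3 ring double bonds give 6 π electrons. That satisfies 4n+2 with n=1, so ring D is aromatic (benzene ring).
Ring E has one sp³ carbon, so it is not fully conjugated — not aromatic (cyclopentene ring).
Ring F is fully conjugated (every ring atom contributes a p orbital); 2 ring double bonds (4 π electrons) plus the carbanion lone pair (2) give 6 π electrons. Since 6 = 4n+2 (n=1), ring F is aromatic (cyclopentadienyl anion).
Aromatic: A, D, F. Total: 3.

3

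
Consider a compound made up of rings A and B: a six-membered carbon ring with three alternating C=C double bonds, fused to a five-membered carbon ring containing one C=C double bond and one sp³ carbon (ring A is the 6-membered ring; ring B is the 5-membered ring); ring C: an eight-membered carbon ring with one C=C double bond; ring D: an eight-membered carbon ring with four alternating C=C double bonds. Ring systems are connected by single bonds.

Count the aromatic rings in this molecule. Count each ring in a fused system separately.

Ring A has a continuous p-orbital overlap around the ring; 3 ring double bonds give 6 π electrons. Since 6 = 4n+2 (n=1), ring A is aromatic (benzene ring).
Ring B has one sp³ carbon, so it is not fully conjugated — not aromatic (cyclopentene ring).
Ring C has six sp³ carbons, so it is not fully conjugated — not aromatic (cyclooctene).
Ring D has only sp² ring atoms; a planar conformation would have a fully conjugated π system of 8 electrons. But 8 = 4(2), which is 4n not 4n+2, so ring D is not aromatic (cyclooctatetraene) — cyclooctatetraene distorts into a non-planar tub to avoid antiaromaticity.
Aromatic: A. Total: 1.

1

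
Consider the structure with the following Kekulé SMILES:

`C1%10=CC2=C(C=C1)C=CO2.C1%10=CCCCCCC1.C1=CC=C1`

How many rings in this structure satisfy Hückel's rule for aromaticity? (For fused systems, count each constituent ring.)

2

The SMILES encodes a six-membered carbon ring with three alternating C=C double bonds, fused to a five-membered ring containing one oxygen and two C=C double bonds; an eight-membered carbon ring with one C=C double bond; a four-membered carbon ring with two alternating C=C double bonds.
The fused 6/5-membered bicyclic (with one oxygen) is a single π system with 9 sp² atoms and 10 π electrons from ring double bonds plus a heteroatom lone pair. 10 = 4(2)+2, so the system is aromatic and both rings count as aromatic (benzofuran).
The 8-membered ring has six sp³ carbons, so it is not fully conjugated — not aromatic (cyclooctene).
The 4-membered ring has only sp² ring atoms; a planar conformation would have a fully conjugated π system of 4 electrons. But 4 = 4(1), which is 4n not 4n+2, so it is not aromatic (cyclobutadiene) — cyclobutadiene is antiaromatic and distorts to a rectangle.
2 of the 4 rings are aromatic. Total: 2.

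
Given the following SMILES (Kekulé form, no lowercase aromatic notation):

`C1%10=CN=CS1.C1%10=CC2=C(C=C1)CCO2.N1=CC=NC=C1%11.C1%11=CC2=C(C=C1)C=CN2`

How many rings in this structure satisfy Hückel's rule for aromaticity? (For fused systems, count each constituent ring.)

5

The SMILES encodes a five-membered ring with a sulfur at position 1 and a nitrogen at position 3 (in a C=N bond), with two double bonds; a six-membered carbon ring with three alternating C=C double bonds, fused to a five-membered ring containing one oxygen and two sp³ carbons; a six-membered ring with nitrogens at positions 1 and 4 and three alternating double bonds; a six-membered carbon ring with three alternating C=C double bonds, fused to a five-membered ring containing one N–H nitrogen and two C=C double bonds.
The 5-membered ring with one sulfur and one =N– is planar and fully conjugated; 2 ring double bonds (4 π electrons) plus a heteroatom lone pair (2) give 6 π electrons. That satisfies 4n+2 with n=1, so it is aromatic (thiazole).
The 6-membered ring is planar and fully conjugated; 3 ring double bonds give 6 π electrons. Since 6 = 4n+2 (n=1), it is aromatic (benzene ring).
The 5-membered ring with one oxygen has two sp³ carbons, so it is not fully conjugated — not aromatic (oxolane ring).
The 6-membered ring with two nitrogens (1,4) has a continuous p-orbital overlap around the ring; 3 ring double bonds give 6 π electrons. Since 6 = 4n+2 (n=1), it is aromatic (pyrazine).
The fused 6/5-membered bicyclic (with one N–H) is a single π system with 9 sp² atoms and 10 π electrons from ring double bonds plus a heteroatom lone pair. 10 = 4(2)+2, so the system is aromatic and both rings count as aromatic (indole).
5 of the 6 rings are aromatic. Total: 5.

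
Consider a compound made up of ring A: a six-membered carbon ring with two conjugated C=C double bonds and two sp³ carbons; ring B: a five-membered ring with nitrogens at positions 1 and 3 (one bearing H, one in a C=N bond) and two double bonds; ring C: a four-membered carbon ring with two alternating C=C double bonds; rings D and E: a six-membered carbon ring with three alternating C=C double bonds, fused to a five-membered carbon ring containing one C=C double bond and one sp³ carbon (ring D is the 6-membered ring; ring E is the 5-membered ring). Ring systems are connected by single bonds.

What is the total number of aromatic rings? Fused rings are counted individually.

2

Ring A has two sp³ carbons, so it is not fully conjugated — not aromatic (1,3-cyclohexadiene).
Ring B is planar and fully conjugated; 2 ring double bonds (4 π electrons) plus a heteroatom lone pair (2) give 6 π electrons. 6 = 4(1)+2, so ring B is aromatic (imidazole).
Ring C has only sp² ring atoms; a planar conformation would have a fully conjugated π system of 4 electrons. But 4 = 4(1), which is 4n not 4n+2, so ring C is not aromatic (cyclobutadiene) — cyclobutadiene is antiaromatic and distorts to a rectangle.
Ring D is fully conjugated (every ring atom contributes a p orbital); 3 ring double bonds give 6 π electrons. Since 6 = 4n+2 (n=1), ring D is aromatic (benzene ring).
Ring E has one sp³ carbon, so it is not fully conjugated — not aromatic (cyclopentene ring).
Aromatic: B, D. Total: 2.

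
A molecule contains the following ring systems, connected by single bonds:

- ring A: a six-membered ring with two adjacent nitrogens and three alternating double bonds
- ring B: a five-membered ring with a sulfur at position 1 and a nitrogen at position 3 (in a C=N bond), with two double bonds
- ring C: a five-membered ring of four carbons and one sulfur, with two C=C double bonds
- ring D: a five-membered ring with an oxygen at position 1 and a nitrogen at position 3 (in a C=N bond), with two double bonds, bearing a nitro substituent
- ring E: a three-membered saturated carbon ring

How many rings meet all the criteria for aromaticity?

Ring A is planar and fully conjugated; 3 ring double bonds give 6 π electrons. 6 = 4(1)+2, so ring A is aromatic (pyridazine).
Ring B has a continuous p-orbital overlap around the ring; 2 ring double bonds (4 π electrons) plus a heteroatom lone pair (2) give 6 π electrons. 6 = 4(1)+2, so ring B is aromatic (thiazole).
Ring C has a continuous p-orbital overlap around the ring; 2 ring double bonds (4 π electrons) plus a heteroatom lone pair (2) give 6 π electrons. 6 = 4(1)+2, so ring C is aromatic (thiophene).
Ring D is planar and fully conjugated; 2 ring double bonds (4 π electrons) plus a heteroatom lone pair (2) give 6 π electrons. 6 = 4(1)+2, so ring D is aromatic (oxazole).
Ring E has only sp³ atoms, so it is not fully conjugated — not aromatic (cyclopropane).
Aromatic: A, B, C, D. Total: 4.

4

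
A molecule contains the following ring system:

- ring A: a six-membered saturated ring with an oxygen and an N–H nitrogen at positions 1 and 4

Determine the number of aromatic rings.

Ring A has only sp³ atoms, so it is not fully conjugated — not aromatic (morpholine).

0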